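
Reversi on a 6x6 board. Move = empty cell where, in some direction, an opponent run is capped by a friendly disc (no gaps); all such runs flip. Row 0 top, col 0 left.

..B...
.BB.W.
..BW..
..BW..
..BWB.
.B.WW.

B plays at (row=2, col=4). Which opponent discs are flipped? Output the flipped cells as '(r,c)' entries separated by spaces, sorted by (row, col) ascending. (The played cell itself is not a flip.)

Dir NW: first cell '.' (not opp) -> no flip
Dir N: opp run (1,4), next='.' -> no flip
Dir NE: first cell '.' (not opp) -> no flip
Dir W: opp run (2,3) capped by B -> flip
Dir E: first cell '.' (not opp) -> no flip
Dir SW: opp run (3,3) capped by B -> flip
Dir S: first cell '.' (not opp) -> no flip
Dir SE: first cell '.' (not opp) -> no flip

Answer: (2,3) (3,3)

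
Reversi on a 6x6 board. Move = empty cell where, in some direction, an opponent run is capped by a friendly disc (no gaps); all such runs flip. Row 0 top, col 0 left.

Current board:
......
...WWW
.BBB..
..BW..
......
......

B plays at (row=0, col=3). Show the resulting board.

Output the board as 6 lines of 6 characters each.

Place B at (0,3); scan 8 dirs for brackets.
Dir NW: edge -> no flip
Dir N: edge -> no flip
Dir NE: edge -> no flip
Dir W: first cell '.' (not opp) -> no flip
Dir E: first cell '.' (not opp) -> no flip
Dir SW: first cell '.' (not opp) -> no flip
Dir S: opp run (1,3) capped by B -> flip
Dir SE: opp run (1,4), next='.' -> no flip
All flips: (1,3)

Answer: ...B..
...BWW
.BBB..
..BW..
......
......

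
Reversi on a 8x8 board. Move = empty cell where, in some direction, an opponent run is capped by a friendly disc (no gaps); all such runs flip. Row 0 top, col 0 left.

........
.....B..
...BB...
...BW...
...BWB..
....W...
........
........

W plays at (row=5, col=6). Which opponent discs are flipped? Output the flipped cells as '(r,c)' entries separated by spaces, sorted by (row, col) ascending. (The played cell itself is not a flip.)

Answer: (4,5)

Derivation:
Dir NW: opp run (4,5) capped by W -> flip
Dir N: first cell '.' (not opp) -> no flip
Dir NE: first cell '.' (not opp) -> no flip
Dir W: first cell '.' (not opp) -> no flip
Dir E: first cell '.' (not opp) -> no flip
Dir SW: first cell '.' (not opp) -> no flip
Dir S: first cell '.' (not opp) -> no flip
Dir SE: first cell '.' (not opp) -> no flip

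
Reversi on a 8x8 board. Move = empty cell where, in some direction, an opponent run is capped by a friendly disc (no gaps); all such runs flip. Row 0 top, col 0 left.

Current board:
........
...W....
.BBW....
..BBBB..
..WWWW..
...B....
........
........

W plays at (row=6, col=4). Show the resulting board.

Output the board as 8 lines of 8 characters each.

Answer: ........
...W....
.BBW....
..BBBB..
..WWWW..
...W....
....W...
........

Derivation:
Place W at (6,4); scan 8 dirs for brackets.
Dir NW: opp run (5,3) capped by W -> flip
Dir N: first cell '.' (not opp) -> no flip
Dir NE: first cell '.' (not opp) -> no flip
Dir W: first cell '.' (not opp) -> no flip
Dir E: first cell '.' (not opp) -> no flip
Dir SW: first cell '.' (not opp) -> no flip
Dir S: first cell '.' (not opp) -> no flip
Dir SE: first cell '.' (not opp) -> no flip
All flips: (5,3)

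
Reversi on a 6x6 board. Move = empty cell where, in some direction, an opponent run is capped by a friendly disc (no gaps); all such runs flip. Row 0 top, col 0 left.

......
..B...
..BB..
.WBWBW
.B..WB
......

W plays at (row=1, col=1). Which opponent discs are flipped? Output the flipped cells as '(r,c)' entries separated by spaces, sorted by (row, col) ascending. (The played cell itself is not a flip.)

Answer: (2,2)

Derivation:
Dir NW: first cell '.' (not opp) -> no flip
Dir N: first cell '.' (not opp) -> no flip
Dir NE: first cell '.' (not opp) -> no flip
Dir W: first cell '.' (not opp) -> no flip
Dir E: opp run (1,2), next='.' -> no flip
Dir SW: first cell '.' (not opp) -> no flip
Dir S: first cell '.' (not opp) -> no flip
Dir SE: opp run (2,2) capped by W -> flip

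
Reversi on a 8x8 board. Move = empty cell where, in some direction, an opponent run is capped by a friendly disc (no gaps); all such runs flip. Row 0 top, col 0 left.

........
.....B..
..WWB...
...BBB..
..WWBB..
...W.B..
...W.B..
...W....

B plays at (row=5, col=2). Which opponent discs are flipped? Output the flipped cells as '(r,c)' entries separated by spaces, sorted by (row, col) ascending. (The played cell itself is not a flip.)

Dir NW: first cell '.' (not opp) -> no flip
Dir N: opp run (4,2), next='.' -> no flip
Dir NE: opp run (4,3) capped by B -> flip
Dir W: first cell '.' (not opp) -> no flip
Dir E: opp run (5,3), next='.' -> no flip
Dir SW: first cell '.' (not opp) -> no flip
Dir S: first cell '.' (not opp) -> no flip
Dir SE: opp run (6,3), next='.' -> no flip

Answer: (4,3)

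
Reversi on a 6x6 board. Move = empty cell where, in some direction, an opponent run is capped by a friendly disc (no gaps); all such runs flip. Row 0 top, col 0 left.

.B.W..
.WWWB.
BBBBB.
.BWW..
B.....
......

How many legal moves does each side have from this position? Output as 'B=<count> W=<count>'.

Answer: B=9 W=8

Derivation:
-- B to move --
(0,0): flips 1 -> legal
(0,2): flips 3 -> legal
(0,4): flips 1 -> legal
(1,0): flips 3 -> legal
(3,4): flips 2 -> legal
(4,1): flips 1 -> legal
(4,2): flips 2 -> legal
(4,3): flips 2 -> legal
(4,4): flips 1 -> legal
B mobility = 9
-- W to move --
(0,0): no bracket -> illegal
(0,2): no bracket -> illegal
(0,4): no bracket -> illegal
(0,5): flips 2 -> legal
(1,0): flips 1 -> legal
(1,5): flips 2 -> legal
(2,5): flips 1 -> legal
(3,0): flips 2 -> legal
(3,4): flips 1 -> legal
(3,5): flips 1 -> legal
(4,1): flips 2 -> legal
(4,2): no bracket -> illegal
(5,0): no bracket -> illegal
(5,1): no bracket -> illegal
W mobility = 8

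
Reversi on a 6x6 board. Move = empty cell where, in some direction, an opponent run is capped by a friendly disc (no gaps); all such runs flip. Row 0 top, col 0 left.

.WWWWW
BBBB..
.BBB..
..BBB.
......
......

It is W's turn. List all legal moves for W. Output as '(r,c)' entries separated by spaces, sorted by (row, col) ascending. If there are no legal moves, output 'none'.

Answer: (2,0) (2,4) (3,0) (3,1) (4,2) (4,3) (4,5)

Derivation:
(0,0): no bracket -> illegal
(1,4): no bracket -> illegal
(2,0): flips 1 -> legal
(2,4): flips 1 -> legal
(2,5): no bracket -> illegal
(3,0): flips 2 -> legal
(3,1): flips 4 -> legal
(3,5): no bracket -> illegal
(4,1): no bracket -> illegal
(4,2): flips 3 -> legal
(4,3): flips 3 -> legal
(4,4): no bracket -> illegal
(4,5): flips 3 -> legal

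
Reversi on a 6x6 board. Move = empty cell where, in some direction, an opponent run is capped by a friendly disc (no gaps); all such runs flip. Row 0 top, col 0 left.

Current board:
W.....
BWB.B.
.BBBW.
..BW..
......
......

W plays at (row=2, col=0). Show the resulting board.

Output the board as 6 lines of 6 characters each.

Place W at (2,0); scan 8 dirs for brackets.
Dir NW: edge -> no flip
Dir N: opp run (1,0) capped by W -> flip
Dir NE: first cell 'W' (not opp) -> no flip
Dir W: edge -> no flip
Dir E: opp run (2,1) (2,2) (2,3) capped by W -> flip
Dir SW: edge -> no flip
Dir S: first cell '.' (not opp) -> no flip
Dir SE: first cell '.' (not opp) -> no flip
All flips: (1,0) (2,1) (2,2) (2,3)

Answer: W.....
WWB.B.
WWWWW.
..BW..
......
......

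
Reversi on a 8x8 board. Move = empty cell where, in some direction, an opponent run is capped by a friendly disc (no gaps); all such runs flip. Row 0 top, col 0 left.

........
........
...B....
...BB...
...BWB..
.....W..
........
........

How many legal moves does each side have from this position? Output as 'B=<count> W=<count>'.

Answer: B=3 W=5

Derivation:
-- B to move --
(3,5): no bracket -> illegal
(4,6): no bracket -> illegal
(5,3): no bracket -> illegal
(5,4): flips 1 -> legal
(5,6): no bracket -> illegal
(6,4): no bracket -> illegal
(6,5): flips 1 -> legal
(6,6): flips 2 -> legal
B mobility = 3
-- W to move --
(1,2): no bracket -> illegal
(1,3): no bracket -> illegal
(1,4): no bracket -> illegal
(2,2): flips 1 -> legal
(2,4): flips 1 -> legal
(2,5): no bracket -> illegal
(3,2): no bracket -> illegal
(3,5): flips 1 -> legal
(3,6): no bracket -> illegal
(4,2): flips 1 -> legal
(4,6): flips 1 -> legal
(5,2): no bracket -> illegal
(5,3): no bracket -> illegal
(5,4): no bracket -> illegal
(5,6): no bracket -> illegal
W mobility = 5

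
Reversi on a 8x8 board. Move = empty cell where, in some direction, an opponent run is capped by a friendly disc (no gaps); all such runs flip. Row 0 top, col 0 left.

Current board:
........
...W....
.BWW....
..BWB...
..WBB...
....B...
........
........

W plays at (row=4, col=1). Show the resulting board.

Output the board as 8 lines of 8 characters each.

Answer: ........
...W....
.BWW....
..WWB...
.WWBB...
....B...
........
........

Derivation:
Place W at (4,1); scan 8 dirs for brackets.
Dir NW: first cell '.' (not opp) -> no flip
Dir N: first cell '.' (not opp) -> no flip
Dir NE: opp run (3,2) capped by W -> flip
Dir W: first cell '.' (not opp) -> no flip
Dir E: first cell 'W' (not opp) -> no flip
Dir SW: first cell '.' (not opp) -> no flip
Dir S: first cell '.' (not opp) -> no flip
Dir SE: first cell '.' (not opp) -> no flip
All flips: (3,2)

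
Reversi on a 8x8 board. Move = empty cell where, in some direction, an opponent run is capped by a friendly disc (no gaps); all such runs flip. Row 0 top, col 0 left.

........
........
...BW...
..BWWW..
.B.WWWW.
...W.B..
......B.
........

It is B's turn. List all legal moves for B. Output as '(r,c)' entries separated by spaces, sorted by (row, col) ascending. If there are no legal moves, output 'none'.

Answer: (2,2) (2,5) (3,6) (3,7) (5,4) (5,6) (6,3)

Derivation:
(1,3): no bracket -> illegal
(1,4): no bracket -> illegal
(1,5): no bracket -> illegal
(2,2): flips 2 -> legal
(2,5): flips 3 -> legal
(2,6): no bracket -> illegal
(3,6): flips 3 -> legal
(3,7): flips 1 -> legal
(4,2): no bracket -> illegal
(4,7): no bracket -> illegal
(5,2): no bracket -> illegal
(5,4): flips 1 -> legal
(5,6): flips 2 -> legal
(5,7): no bracket -> illegal
(6,2): no bracket -> illegal
(6,3): flips 3 -> legal
(6,4): no bracket -> illegal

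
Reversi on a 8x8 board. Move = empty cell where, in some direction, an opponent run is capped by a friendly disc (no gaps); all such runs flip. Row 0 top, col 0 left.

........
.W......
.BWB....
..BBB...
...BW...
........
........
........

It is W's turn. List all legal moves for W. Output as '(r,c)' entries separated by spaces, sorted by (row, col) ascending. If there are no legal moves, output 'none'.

Answer: (2,0) (2,4) (3,1) (4,2)

Derivation:
(1,0): no bracket -> illegal
(1,2): no bracket -> illegal
(1,3): no bracket -> illegal
(1,4): no bracket -> illegal
(2,0): flips 1 -> legal
(2,4): flips 2 -> legal
(2,5): no bracket -> illegal
(3,0): no bracket -> illegal
(3,1): flips 1 -> legal
(3,5): no bracket -> illegal
(4,1): no bracket -> illegal
(4,2): flips 2 -> legal
(4,5): no bracket -> illegal
(5,2): no bracket -> illegal
(5,3): no bracket -> illegal
(5,4): no bracket -> illegal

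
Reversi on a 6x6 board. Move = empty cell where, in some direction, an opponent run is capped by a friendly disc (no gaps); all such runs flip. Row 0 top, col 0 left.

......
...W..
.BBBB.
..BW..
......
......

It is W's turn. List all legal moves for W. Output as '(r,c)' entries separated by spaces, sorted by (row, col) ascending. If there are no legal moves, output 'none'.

Answer: (1,1) (1,5) (3,1) (3,5)

Derivation:
(1,0): no bracket -> illegal
(1,1): flips 1 -> legal
(1,2): no bracket -> illegal
(1,4): no bracket -> illegal
(1,5): flips 1 -> legal
(2,0): no bracket -> illegal
(2,5): no bracket -> illegal
(3,0): no bracket -> illegal
(3,1): flips 2 -> legal
(3,4): no bracket -> illegal
(3,5): flips 1 -> legal
(4,1): no bracket -> illegal
(4,2): no bracket -> illegal
(4,3): no bracket -> illegal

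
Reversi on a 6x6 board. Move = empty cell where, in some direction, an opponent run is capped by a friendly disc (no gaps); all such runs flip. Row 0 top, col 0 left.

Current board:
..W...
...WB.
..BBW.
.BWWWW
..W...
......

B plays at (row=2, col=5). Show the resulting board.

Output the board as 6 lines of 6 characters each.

Place B at (2,5); scan 8 dirs for brackets.
Dir NW: first cell 'B' (not opp) -> no flip
Dir N: first cell '.' (not opp) -> no flip
Dir NE: edge -> no flip
Dir W: opp run (2,4) capped by B -> flip
Dir E: edge -> no flip
Dir SW: opp run (3,4), next='.' -> no flip
Dir S: opp run (3,5), next='.' -> no flip
Dir SE: edge -> no flip
All flips: (2,4)

Answer: ..W...
...WB.
..BBBB
.BWWWW
..W...
......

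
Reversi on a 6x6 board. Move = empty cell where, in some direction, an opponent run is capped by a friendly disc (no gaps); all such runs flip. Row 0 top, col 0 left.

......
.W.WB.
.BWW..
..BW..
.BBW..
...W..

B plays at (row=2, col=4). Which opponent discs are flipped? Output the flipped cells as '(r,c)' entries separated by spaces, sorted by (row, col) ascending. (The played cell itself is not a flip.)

Dir NW: opp run (1,3), next='.' -> no flip
Dir N: first cell 'B' (not opp) -> no flip
Dir NE: first cell '.' (not opp) -> no flip
Dir W: opp run (2,3) (2,2) capped by B -> flip
Dir E: first cell '.' (not opp) -> no flip
Dir SW: opp run (3,3) capped by B -> flip
Dir S: first cell '.' (not opp) -> no flip
Dir SE: first cell '.' (not opp) -> no flip

Answer: (2,2) (2,3) (3,3)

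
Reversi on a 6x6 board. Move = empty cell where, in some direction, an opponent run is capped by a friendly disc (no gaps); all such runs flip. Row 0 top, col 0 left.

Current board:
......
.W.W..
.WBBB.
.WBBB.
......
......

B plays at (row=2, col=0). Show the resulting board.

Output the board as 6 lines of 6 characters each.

Place B at (2,0); scan 8 dirs for brackets.
Dir NW: edge -> no flip
Dir N: first cell '.' (not opp) -> no flip
Dir NE: opp run (1,1), next='.' -> no flip
Dir W: edge -> no flip
Dir E: opp run (2,1) capped by B -> flip
Dir SW: edge -> no flip
Dir S: first cell '.' (not opp) -> no flip
Dir SE: opp run (3,1), next='.' -> no flip
All flips: (2,1)

Answer: ......
.W.W..
BBBBB.
.WBBB.
......
......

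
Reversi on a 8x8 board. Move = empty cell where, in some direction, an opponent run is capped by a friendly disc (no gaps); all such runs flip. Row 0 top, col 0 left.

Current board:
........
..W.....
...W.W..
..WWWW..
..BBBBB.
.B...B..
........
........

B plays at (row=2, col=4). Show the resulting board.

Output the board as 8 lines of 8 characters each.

Answer: ........
..W.....
...WBW..
..WBBB..
..BBBBB.
.B...B..
........
........

Derivation:
Place B at (2,4); scan 8 dirs for brackets.
Dir NW: first cell '.' (not opp) -> no flip
Dir N: first cell '.' (not opp) -> no flip
Dir NE: first cell '.' (not opp) -> no flip
Dir W: opp run (2,3), next='.' -> no flip
Dir E: opp run (2,5), next='.' -> no flip
Dir SW: opp run (3,3) capped by B -> flip
Dir S: opp run (3,4) capped by B -> flip
Dir SE: opp run (3,5) capped by B -> flip
All flips: (3,3) (3,4) (3,5)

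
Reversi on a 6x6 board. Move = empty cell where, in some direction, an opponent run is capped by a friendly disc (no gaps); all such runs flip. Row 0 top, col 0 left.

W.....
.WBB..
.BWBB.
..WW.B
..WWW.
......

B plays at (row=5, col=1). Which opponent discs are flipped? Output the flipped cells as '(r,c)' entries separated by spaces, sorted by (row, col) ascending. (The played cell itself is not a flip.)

Answer: (3,3) (4,2)

Derivation:
Dir NW: first cell '.' (not opp) -> no flip
Dir N: first cell '.' (not opp) -> no flip
Dir NE: opp run (4,2) (3,3) capped by B -> flip
Dir W: first cell '.' (not opp) -> no flip
Dir E: first cell '.' (not opp) -> no flip
Dir SW: edge -> no flip
Dir S: edge -> no flip
Dir SE: edge -> no flip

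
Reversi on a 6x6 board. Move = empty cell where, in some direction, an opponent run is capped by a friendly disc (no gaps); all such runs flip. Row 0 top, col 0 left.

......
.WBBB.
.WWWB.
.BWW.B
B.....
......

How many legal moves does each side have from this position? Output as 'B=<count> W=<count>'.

Answer: B=8 W=9

Derivation:
-- B to move --
(0,0): no bracket -> illegal
(0,1): flips 2 -> legal
(0,2): no bracket -> illegal
(1,0): flips 1 -> legal
(2,0): flips 3 -> legal
(3,0): flips 1 -> legal
(3,4): flips 3 -> legal
(4,1): flips 2 -> legal
(4,2): flips 3 -> legal
(4,3): flips 2 -> legal
(4,4): no bracket -> illegal
B mobility = 8
-- W to move --
(0,1): flips 1 -> legal
(0,2): flips 1 -> legal
(0,3): flips 2 -> legal
(0,4): flips 1 -> legal
(0,5): flips 1 -> legal
(1,5): flips 4 -> legal
(2,0): no bracket -> illegal
(2,5): flips 1 -> legal
(3,0): flips 1 -> legal
(3,4): no bracket -> illegal
(4,1): flips 1 -> legal
(4,2): no bracket -> illegal
(4,4): no bracket -> illegal
(4,5): no bracket -> illegal
(5,0): no bracket -> illegal
(5,1): no bracket -> illegal
W mobility = 9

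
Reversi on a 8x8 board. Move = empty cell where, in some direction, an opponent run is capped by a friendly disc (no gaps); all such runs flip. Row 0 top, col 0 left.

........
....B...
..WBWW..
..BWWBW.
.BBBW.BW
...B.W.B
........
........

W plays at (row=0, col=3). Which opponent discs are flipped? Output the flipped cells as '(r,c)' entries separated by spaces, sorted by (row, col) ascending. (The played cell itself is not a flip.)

Answer: (1,4)

Derivation:
Dir NW: edge -> no flip
Dir N: edge -> no flip
Dir NE: edge -> no flip
Dir W: first cell '.' (not opp) -> no flip
Dir E: first cell '.' (not opp) -> no flip
Dir SW: first cell '.' (not opp) -> no flip
Dir S: first cell '.' (not opp) -> no flip
Dir SE: opp run (1,4) capped by W -> flip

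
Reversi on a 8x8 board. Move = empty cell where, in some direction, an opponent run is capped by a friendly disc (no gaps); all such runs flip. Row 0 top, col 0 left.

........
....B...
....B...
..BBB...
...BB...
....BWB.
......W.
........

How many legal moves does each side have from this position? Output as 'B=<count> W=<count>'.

-- B to move --
(4,5): no bracket -> illegal
(4,6): no bracket -> illegal
(5,7): no bracket -> illegal
(6,4): no bracket -> illegal
(6,5): no bracket -> illegal
(6,7): no bracket -> illegal
(7,5): no bracket -> illegal
(7,6): flips 1 -> legal
(7,7): flips 2 -> legal
B mobility = 2
-- W to move --
(0,3): no bracket -> illegal
(0,4): no bracket -> illegal
(0,5): no bracket -> illegal
(1,3): no bracket -> illegal
(1,5): no bracket -> illegal
(2,1): no bracket -> illegal
(2,2): flips 2 -> legal
(2,3): no bracket -> illegal
(2,5): no bracket -> illegal
(3,1): no bracket -> illegal
(3,5): no bracket -> illegal
(4,1): no bracket -> illegal
(4,2): no bracket -> illegal
(4,5): no bracket -> illegal
(4,6): flips 1 -> legal
(4,7): no bracket -> illegal
(5,2): no bracket -> illegal
(5,3): flips 1 -> legal
(5,7): flips 1 -> legal
(6,3): no bracket -> illegal
(6,4): no bracket -> illegal
(6,5): no bracket -> illegal
(6,7): no bracket -> illegal
W mobility = 4

Answer: B=2 W=4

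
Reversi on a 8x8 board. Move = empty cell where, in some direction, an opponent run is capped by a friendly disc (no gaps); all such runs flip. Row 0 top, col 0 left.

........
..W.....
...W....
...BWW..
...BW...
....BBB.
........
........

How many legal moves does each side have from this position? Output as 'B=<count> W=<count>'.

-- B to move --
(0,1): no bracket -> illegal
(0,2): no bracket -> illegal
(0,3): no bracket -> illegal
(1,1): no bracket -> illegal
(1,3): flips 1 -> legal
(1,4): no bracket -> illegal
(2,1): no bracket -> illegal
(2,2): no bracket -> illegal
(2,4): flips 2 -> legal
(2,5): flips 1 -> legal
(2,6): no bracket -> illegal
(3,2): no bracket -> illegal
(3,6): flips 2 -> legal
(4,5): flips 1 -> legal
(4,6): no bracket -> illegal
(5,3): no bracket -> illegal
B mobility = 5
-- W to move --
(2,2): flips 1 -> legal
(2,4): no bracket -> illegal
(3,2): flips 1 -> legal
(4,2): flips 1 -> legal
(4,5): no bracket -> illegal
(4,6): no bracket -> illegal
(4,7): no bracket -> illegal
(5,2): flips 1 -> legal
(5,3): flips 2 -> legal
(5,7): no bracket -> illegal
(6,3): no bracket -> illegal
(6,4): flips 1 -> legal
(6,5): no bracket -> illegal
(6,6): flips 1 -> legal
(6,7): no bracket -> illegal
W mobility = 7

Answer: B=5 W=7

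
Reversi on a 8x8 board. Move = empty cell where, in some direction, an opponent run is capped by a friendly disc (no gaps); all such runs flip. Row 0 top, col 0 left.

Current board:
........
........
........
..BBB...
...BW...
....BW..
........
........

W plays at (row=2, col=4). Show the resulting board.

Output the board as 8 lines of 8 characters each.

Place W at (2,4); scan 8 dirs for brackets.
Dir NW: first cell '.' (not opp) -> no flip
Dir N: first cell '.' (not opp) -> no flip
Dir NE: first cell '.' (not opp) -> no flip
Dir W: first cell '.' (not opp) -> no flip
Dir E: first cell '.' (not opp) -> no flip
Dir SW: opp run (3,3), next='.' -> no flip
Dir S: opp run (3,4) capped by W -> flip
Dir SE: first cell '.' (not opp) -> no flip
All flips: (3,4)

Answer: ........
........
....W...
..BBW...
...BW...
....BW..
........
........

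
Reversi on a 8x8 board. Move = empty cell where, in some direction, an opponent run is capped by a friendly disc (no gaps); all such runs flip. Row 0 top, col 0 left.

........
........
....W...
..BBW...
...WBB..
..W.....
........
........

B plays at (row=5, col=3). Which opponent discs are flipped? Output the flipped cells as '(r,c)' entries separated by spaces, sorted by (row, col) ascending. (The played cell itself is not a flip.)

Dir NW: first cell '.' (not opp) -> no flip
Dir N: opp run (4,3) capped by B -> flip
Dir NE: first cell 'B' (not opp) -> no flip
Dir W: opp run (5,2), next='.' -> no flip
Dir E: first cell '.' (not opp) -> no flip
Dir SW: first cell '.' (not opp) -> no flip
Dir S: first cell '.' (not opp) -> no flip
Dir SE: first cell '.' (not opp) -> no flip

Answer: (4,3)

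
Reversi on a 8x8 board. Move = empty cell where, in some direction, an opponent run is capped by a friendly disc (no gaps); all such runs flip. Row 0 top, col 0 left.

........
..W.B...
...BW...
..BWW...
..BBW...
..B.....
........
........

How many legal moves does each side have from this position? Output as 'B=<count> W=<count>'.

Answer: B=6 W=8

Derivation:
-- B to move --
(0,1): flips 1 -> legal
(0,2): no bracket -> illegal
(0,3): no bracket -> illegal
(1,1): no bracket -> illegal
(1,3): no bracket -> illegal
(1,5): flips 2 -> legal
(2,1): no bracket -> illegal
(2,2): no bracket -> illegal
(2,5): flips 2 -> legal
(3,5): flips 2 -> legal
(4,5): flips 2 -> legal
(5,3): no bracket -> illegal
(5,4): flips 3 -> legal
(5,5): no bracket -> illegal
B mobility = 6
-- W to move --
(0,3): no bracket -> illegal
(0,4): flips 1 -> legal
(0,5): no bracket -> illegal
(1,3): flips 1 -> legal
(1,5): no bracket -> illegal
(2,1): no bracket -> illegal
(2,2): flips 1 -> legal
(2,5): no bracket -> illegal
(3,1): flips 1 -> legal
(4,1): flips 2 -> legal
(5,1): flips 1 -> legal
(5,3): flips 1 -> legal
(5,4): no bracket -> illegal
(6,1): flips 2 -> legal
(6,2): no bracket -> illegal
(6,3): no bracket -> illegal
W mobility = 8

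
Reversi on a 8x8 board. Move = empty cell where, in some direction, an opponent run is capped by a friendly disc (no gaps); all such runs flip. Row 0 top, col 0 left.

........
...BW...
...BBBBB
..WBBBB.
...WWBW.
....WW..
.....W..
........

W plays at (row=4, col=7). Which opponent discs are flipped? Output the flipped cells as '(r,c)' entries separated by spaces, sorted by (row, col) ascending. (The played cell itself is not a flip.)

Answer: (2,5) (3,6)

Derivation:
Dir NW: opp run (3,6) (2,5) capped by W -> flip
Dir N: first cell '.' (not opp) -> no flip
Dir NE: edge -> no flip
Dir W: first cell 'W' (not opp) -> no flip
Dir E: edge -> no flip
Dir SW: first cell '.' (not opp) -> no flip
Dir S: first cell '.' (not opp) -> no flip
Dir SE: edge -> no flip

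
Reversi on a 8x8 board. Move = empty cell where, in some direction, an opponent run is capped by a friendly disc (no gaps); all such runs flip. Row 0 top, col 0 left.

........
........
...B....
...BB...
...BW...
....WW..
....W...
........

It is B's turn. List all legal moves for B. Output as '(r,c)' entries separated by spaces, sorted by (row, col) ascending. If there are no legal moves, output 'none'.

(3,5): no bracket -> illegal
(4,5): flips 1 -> legal
(4,6): no bracket -> illegal
(5,3): no bracket -> illegal
(5,6): no bracket -> illegal
(6,3): no bracket -> illegal
(6,5): flips 1 -> legal
(6,6): flips 2 -> legal
(7,3): no bracket -> illegal
(7,4): flips 3 -> legal
(7,5): no bracket -> illegal

Answer: (4,5) (6,5) (6,6) (7,4)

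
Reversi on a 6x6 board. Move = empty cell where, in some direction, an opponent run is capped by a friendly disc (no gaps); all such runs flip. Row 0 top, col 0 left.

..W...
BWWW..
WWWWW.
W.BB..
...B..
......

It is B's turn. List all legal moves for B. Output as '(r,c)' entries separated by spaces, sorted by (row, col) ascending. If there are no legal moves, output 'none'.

Answer: (0,0) (0,3) (1,4) (1,5) (4,0)

Derivation:
(0,0): flips 2 -> legal
(0,1): no bracket -> illegal
(0,3): flips 2 -> legal
(0,4): no bracket -> illegal
(1,4): flips 4 -> legal
(1,5): flips 1 -> legal
(2,5): no bracket -> illegal
(3,1): no bracket -> illegal
(3,4): no bracket -> illegal
(3,5): no bracket -> illegal
(4,0): flips 2 -> legal
(4,1): no bracket -> illegal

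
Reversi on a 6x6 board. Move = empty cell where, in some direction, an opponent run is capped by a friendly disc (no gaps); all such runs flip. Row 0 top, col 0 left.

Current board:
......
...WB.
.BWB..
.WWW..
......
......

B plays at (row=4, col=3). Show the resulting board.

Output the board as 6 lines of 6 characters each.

Answer: ......
...WB.
.BWB..
.WBB..
...B..
......

Derivation:
Place B at (4,3); scan 8 dirs for brackets.
Dir NW: opp run (3,2) capped by B -> flip
Dir N: opp run (3,3) capped by B -> flip
Dir NE: first cell '.' (not opp) -> no flip
Dir W: first cell '.' (not opp) -> no flip
Dir E: first cell '.' (not opp) -> no flip
Dir SW: first cell '.' (not opp) -> no flip
Dir S: first cell '.' (not opp) -> no flip
Dir SE: first cell '.' (not opp) -> no flip
All flips: (3,2) (3,3)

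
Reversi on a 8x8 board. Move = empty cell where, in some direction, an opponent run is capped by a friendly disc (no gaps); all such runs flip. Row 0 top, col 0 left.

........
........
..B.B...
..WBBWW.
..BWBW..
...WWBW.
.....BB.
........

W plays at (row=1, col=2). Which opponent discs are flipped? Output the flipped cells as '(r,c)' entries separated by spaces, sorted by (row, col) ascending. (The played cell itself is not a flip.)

Answer: (2,2)

Derivation:
Dir NW: first cell '.' (not opp) -> no flip
Dir N: first cell '.' (not opp) -> no flip
Dir NE: first cell '.' (not opp) -> no flip
Dir W: first cell '.' (not opp) -> no flip
Dir E: first cell '.' (not opp) -> no flip
Dir SW: first cell '.' (not opp) -> no flip
Dir S: opp run (2,2) capped by W -> flip
Dir SE: first cell '.' (not opp) -> no flip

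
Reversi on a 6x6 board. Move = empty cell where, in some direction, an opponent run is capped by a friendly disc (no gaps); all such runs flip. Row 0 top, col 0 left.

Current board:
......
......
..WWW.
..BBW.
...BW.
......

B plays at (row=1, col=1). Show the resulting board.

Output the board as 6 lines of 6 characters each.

Place B at (1,1); scan 8 dirs for brackets.
Dir NW: first cell '.' (not opp) -> no flip
Dir N: first cell '.' (not opp) -> no flip
Dir NE: first cell '.' (not opp) -> no flip
Dir W: first cell '.' (not opp) -> no flip
Dir E: first cell '.' (not opp) -> no flip
Dir SW: first cell '.' (not opp) -> no flip
Dir S: first cell '.' (not opp) -> no flip
Dir SE: opp run (2,2) capped by B -> flip
All flips: (2,2)

Answer: ......
.B....
..BWW.
..BBW.
...BW.
......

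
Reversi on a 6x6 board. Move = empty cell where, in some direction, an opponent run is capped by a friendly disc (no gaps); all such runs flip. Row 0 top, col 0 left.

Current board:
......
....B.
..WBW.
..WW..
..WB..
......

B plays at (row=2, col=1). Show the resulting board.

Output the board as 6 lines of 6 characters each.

Place B at (2,1); scan 8 dirs for brackets.
Dir NW: first cell '.' (not opp) -> no flip
Dir N: first cell '.' (not opp) -> no flip
Dir NE: first cell '.' (not opp) -> no flip
Dir W: first cell '.' (not opp) -> no flip
Dir E: opp run (2,2) capped by B -> flip
Dir SW: first cell '.' (not opp) -> no flip
Dir S: first cell '.' (not opp) -> no flip
Dir SE: opp run (3,2) capped by B -> flip
All flips: (2,2) (3,2)

Answer: ......
....B.
.BBBW.
..BW..
..WB..
......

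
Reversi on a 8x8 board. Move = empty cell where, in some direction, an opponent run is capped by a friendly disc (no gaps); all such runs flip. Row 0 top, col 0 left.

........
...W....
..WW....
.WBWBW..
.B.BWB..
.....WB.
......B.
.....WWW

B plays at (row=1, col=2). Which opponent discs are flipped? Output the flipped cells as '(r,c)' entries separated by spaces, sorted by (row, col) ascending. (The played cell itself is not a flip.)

Answer: (2,2) (2,3)

Derivation:
Dir NW: first cell '.' (not opp) -> no flip
Dir N: first cell '.' (not opp) -> no flip
Dir NE: first cell '.' (not opp) -> no flip
Dir W: first cell '.' (not opp) -> no flip
Dir E: opp run (1,3), next='.' -> no flip
Dir SW: first cell '.' (not opp) -> no flip
Dir S: opp run (2,2) capped by B -> flip
Dir SE: opp run (2,3) capped by B -> flip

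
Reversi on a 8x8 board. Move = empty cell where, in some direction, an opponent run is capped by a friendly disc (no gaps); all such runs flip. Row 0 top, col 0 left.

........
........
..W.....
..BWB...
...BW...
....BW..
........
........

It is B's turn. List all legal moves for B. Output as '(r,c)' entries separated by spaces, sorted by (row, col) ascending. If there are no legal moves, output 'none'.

Answer: (1,2) (2,3) (4,5) (5,6)

Derivation:
(1,1): no bracket -> illegal
(1,2): flips 1 -> legal
(1,3): no bracket -> illegal
(2,1): no bracket -> illegal
(2,3): flips 1 -> legal
(2,4): no bracket -> illegal
(3,1): no bracket -> illegal
(3,5): no bracket -> illegal
(4,2): no bracket -> illegal
(4,5): flips 1 -> legal
(4,6): no bracket -> illegal
(5,3): no bracket -> illegal
(5,6): flips 1 -> legal
(6,4): no bracket -> illegal
(6,5): no bracket -> illegal
(6,6): no bracket -> illegal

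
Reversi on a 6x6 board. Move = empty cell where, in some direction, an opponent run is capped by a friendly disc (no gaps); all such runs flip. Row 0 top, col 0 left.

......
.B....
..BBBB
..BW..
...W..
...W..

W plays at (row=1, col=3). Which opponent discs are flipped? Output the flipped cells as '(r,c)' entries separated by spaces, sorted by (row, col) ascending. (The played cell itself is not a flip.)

Dir NW: first cell '.' (not opp) -> no flip
Dir N: first cell '.' (not opp) -> no flip
Dir NE: first cell '.' (not opp) -> no flip
Dir W: first cell '.' (not opp) -> no flip
Dir E: first cell '.' (not opp) -> no flip
Dir SW: opp run (2,2), next='.' -> no flip
Dir S: opp run (2,3) capped by W -> flip
Dir SE: opp run (2,4), next='.' -> no flip

Answer: (2,3)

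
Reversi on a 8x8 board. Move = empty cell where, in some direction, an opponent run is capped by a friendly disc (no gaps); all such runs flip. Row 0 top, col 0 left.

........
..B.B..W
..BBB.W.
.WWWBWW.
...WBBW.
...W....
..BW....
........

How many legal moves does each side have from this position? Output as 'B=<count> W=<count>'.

Answer: B=12 W=10

Derivation:
-- B to move --
(0,6): no bracket -> illegal
(0,7): no bracket -> illegal
(1,5): no bracket -> illegal
(1,6): no bracket -> illegal
(2,0): no bracket -> illegal
(2,1): no bracket -> illegal
(2,5): flips 1 -> legal
(2,7): flips 1 -> legal
(3,0): flips 3 -> legal
(3,7): flips 2 -> legal
(4,0): flips 1 -> legal
(4,1): flips 1 -> legal
(4,2): flips 3 -> legal
(4,7): flips 1 -> legal
(5,2): flips 1 -> legal
(5,4): no bracket -> illegal
(5,5): no bracket -> illegal
(5,6): no bracket -> illegal
(5,7): flips 2 -> legal
(6,4): flips 1 -> legal
(7,2): no bracket -> illegal
(7,3): flips 4 -> legal
(7,4): no bracket -> illegal
B mobility = 12
-- W to move --
(0,1): no bracket -> illegal
(0,2): flips 2 -> legal
(0,3): no bracket -> illegal
(0,4): no bracket -> illegal
(0,5): flips 2 -> legal
(1,1): flips 1 -> legal
(1,3): flips 3 -> legal
(1,5): flips 1 -> legal
(2,1): no bracket -> illegal
(2,5): flips 1 -> legal
(5,1): no bracket -> illegal
(5,2): no bracket -> illegal
(5,4): flips 1 -> legal
(5,5): flips 2 -> legal
(5,6): no bracket -> illegal
(6,1): flips 1 -> legal
(7,1): flips 1 -> legal
(7,2): no bracket -> illegal
(7,3): no bracket -> illegal
W mobility = 10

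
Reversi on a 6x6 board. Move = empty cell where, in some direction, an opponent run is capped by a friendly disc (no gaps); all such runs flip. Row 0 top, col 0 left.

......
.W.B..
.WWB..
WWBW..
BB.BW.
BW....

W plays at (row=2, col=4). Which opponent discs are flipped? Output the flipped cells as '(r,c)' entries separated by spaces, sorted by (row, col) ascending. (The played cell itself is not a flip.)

Answer: (2,3)

Derivation:
Dir NW: opp run (1,3), next='.' -> no flip
Dir N: first cell '.' (not opp) -> no flip
Dir NE: first cell '.' (not opp) -> no flip
Dir W: opp run (2,3) capped by W -> flip
Dir E: first cell '.' (not opp) -> no flip
Dir SW: first cell 'W' (not opp) -> no flip
Dir S: first cell '.' (not opp) -> no flip
Dir SE: first cell '.' (not opp) -> no flip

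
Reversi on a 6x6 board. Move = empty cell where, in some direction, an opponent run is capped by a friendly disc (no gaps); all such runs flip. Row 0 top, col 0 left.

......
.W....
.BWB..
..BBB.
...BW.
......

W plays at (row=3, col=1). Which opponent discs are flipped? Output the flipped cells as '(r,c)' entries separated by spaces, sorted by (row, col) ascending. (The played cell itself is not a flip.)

Answer: (2,1)

Derivation:
Dir NW: first cell '.' (not opp) -> no flip
Dir N: opp run (2,1) capped by W -> flip
Dir NE: first cell 'W' (not opp) -> no flip
Dir W: first cell '.' (not opp) -> no flip
Dir E: opp run (3,2) (3,3) (3,4), next='.' -> no flip
Dir SW: first cell '.' (not opp) -> no flip
Dir S: first cell '.' (not opp) -> no flip
Dir SE: first cell '.' (not opp) -> no flip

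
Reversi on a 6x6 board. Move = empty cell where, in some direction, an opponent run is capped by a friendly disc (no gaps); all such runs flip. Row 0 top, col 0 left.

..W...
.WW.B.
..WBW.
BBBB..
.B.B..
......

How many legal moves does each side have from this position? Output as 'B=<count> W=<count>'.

Answer: B=7 W=5

Derivation:
-- B to move --
(0,0): flips 2 -> legal
(0,1): flips 1 -> legal
(0,3): no bracket -> illegal
(1,0): no bracket -> illegal
(1,3): flips 1 -> legal
(1,5): flips 1 -> legal
(2,0): no bracket -> illegal
(2,1): flips 1 -> legal
(2,5): flips 1 -> legal
(3,4): flips 1 -> legal
(3,5): no bracket -> illegal
B mobility = 7
-- W to move --
(0,3): no bracket -> illegal
(0,4): flips 1 -> legal
(0,5): no bracket -> illegal
(1,3): no bracket -> illegal
(1,5): no bracket -> illegal
(2,0): no bracket -> illegal
(2,1): no bracket -> illegal
(2,5): no bracket -> illegal
(3,4): flips 1 -> legal
(4,0): flips 1 -> legal
(4,2): flips 2 -> legal
(4,4): flips 1 -> legal
(5,0): no bracket -> illegal
(5,1): no bracket -> illegal
(5,2): no bracket -> illegal
(5,3): no bracket -> illegal
(5,4): no bracket -> illegal
W mobility = 5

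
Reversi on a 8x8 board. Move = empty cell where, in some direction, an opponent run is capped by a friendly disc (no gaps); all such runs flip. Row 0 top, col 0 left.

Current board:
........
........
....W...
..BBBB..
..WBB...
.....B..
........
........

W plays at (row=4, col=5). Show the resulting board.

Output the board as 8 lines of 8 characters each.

Place W at (4,5); scan 8 dirs for brackets.
Dir NW: opp run (3,4), next='.' -> no flip
Dir N: opp run (3,5), next='.' -> no flip
Dir NE: first cell '.' (not opp) -> no flip
Dir W: opp run (4,4) (4,3) capped by W -> flip
Dir E: first cell '.' (not opp) -> no flip
Dir SW: first cell '.' (not opp) -> no flip
Dir S: opp run (5,5), next='.' -> no flip
Dir SE: first cell '.' (not opp) -> no flip
All flips: (4,3) (4,4)

Answer: ........
........
....W...
..BBBB..
..WWWW..
.....B..
........
........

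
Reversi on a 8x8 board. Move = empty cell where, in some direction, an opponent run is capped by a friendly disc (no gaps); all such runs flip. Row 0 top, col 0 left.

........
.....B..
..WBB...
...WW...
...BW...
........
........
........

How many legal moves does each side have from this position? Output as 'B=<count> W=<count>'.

-- B to move --
(1,1): no bracket -> illegal
(1,2): no bracket -> illegal
(1,3): no bracket -> illegal
(2,1): flips 1 -> legal
(2,5): flips 1 -> legal
(3,1): no bracket -> illegal
(3,2): no bracket -> illegal
(3,5): no bracket -> illegal
(4,2): flips 1 -> legal
(4,5): flips 2 -> legal
(5,3): no bracket -> illegal
(5,4): flips 2 -> legal
(5,5): no bracket -> illegal
B mobility = 5
-- W to move --
(0,4): no bracket -> illegal
(0,5): no bracket -> illegal
(0,6): flips 2 -> legal
(1,2): flips 1 -> legal
(1,3): flips 1 -> legal
(1,4): flips 1 -> legal
(1,6): no bracket -> illegal
(2,5): flips 2 -> legal
(2,6): no bracket -> illegal
(3,2): no bracket -> illegal
(3,5): no bracket -> illegal
(4,2): flips 1 -> legal
(5,2): flips 1 -> legal
(5,3): flips 1 -> legal
(5,4): no bracket -> illegal
W mobility = 8

Answer: B=5 W=8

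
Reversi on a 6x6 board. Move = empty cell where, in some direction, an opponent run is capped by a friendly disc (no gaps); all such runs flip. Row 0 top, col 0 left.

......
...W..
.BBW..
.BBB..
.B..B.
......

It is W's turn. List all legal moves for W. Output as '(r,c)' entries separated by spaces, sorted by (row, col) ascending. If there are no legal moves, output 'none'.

Answer: (2,0) (4,0) (4,3) (5,0)

Derivation:
(1,0): no bracket -> illegal
(1,1): no bracket -> illegal
(1,2): no bracket -> illegal
(2,0): flips 2 -> legal
(2,4): no bracket -> illegal
(3,0): no bracket -> illegal
(3,4): no bracket -> illegal
(3,5): no bracket -> illegal
(4,0): flips 2 -> legal
(4,2): no bracket -> illegal
(4,3): flips 1 -> legal
(4,5): no bracket -> illegal
(5,0): flips 2 -> legal
(5,1): no bracket -> illegal
(5,2): no bracket -> illegal
(5,3): no bracket -> illegal
(5,4): no bracket -> illegal
(5,5): no bracket -> illegal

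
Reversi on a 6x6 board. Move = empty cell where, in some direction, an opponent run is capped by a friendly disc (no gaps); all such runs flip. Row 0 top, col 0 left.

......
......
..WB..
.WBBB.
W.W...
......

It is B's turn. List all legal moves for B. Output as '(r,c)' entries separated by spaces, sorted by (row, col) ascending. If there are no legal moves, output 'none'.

(1,1): flips 1 -> legal
(1,2): flips 1 -> legal
(1,3): no bracket -> illegal
(2,0): no bracket -> illegal
(2,1): flips 1 -> legal
(3,0): flips 1 -> legal
(4,1): no bracket -> illegal
(4,3): no bracket -> illegal
(5,0): no bracket -> illegal
(5,1): flips 1 -> legal
(5,2): flips 1 -> legal
(5,3): no bracket -> illegal

Answer: (1,1) (1,2) (2,1) (3,0) (5,1) (5,2)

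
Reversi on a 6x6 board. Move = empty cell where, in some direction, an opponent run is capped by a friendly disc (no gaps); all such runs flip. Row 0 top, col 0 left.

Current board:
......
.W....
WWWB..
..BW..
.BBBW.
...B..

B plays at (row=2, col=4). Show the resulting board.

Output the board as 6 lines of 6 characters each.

Answer: ......
.W....
WWWBB.
..BB..
.BBBW.
...B..

Derivation:
Place B at (2,4); scan 8 dirs for brackets.
Dir NW: first cell '.' (not opp) -> no flip
Dir N: first cell '.' (not opp) -> no flip
Dir NE: first cell '.' (not opp) -> no flip
Dir W: first cell 'B' (not opp) -> no flip
Dir E: first cell '.' (not opp) -> no flip
Dir SW: opp run (3,3) capped by B -> flip
Dir S: first cell '.' (not opp) -> no flip
Dir SE: first cell '.' (not opp) -> no flip
All flips: (3,3)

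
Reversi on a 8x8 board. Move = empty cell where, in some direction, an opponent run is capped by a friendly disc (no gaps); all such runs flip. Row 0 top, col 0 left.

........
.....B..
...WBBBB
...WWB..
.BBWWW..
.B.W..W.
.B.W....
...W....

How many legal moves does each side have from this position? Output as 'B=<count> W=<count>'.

-- B to move --
(1,2): no bracket -> illegal
(1,3): no bracket -> illegal
(1,4): no bracket -> illegal
(2,2): flips 1 -> legal
(3,2): flips 2 -> legal
(3,6): no bracket -> illegal
(4,6): flips 3 -> legal
(4,7): no bracket -> illegal
(5,2): flips 2 -> legal
(5,4): flips 2 -> legal
(5,5): flips 1 -> legal
(5,7): no bracket -> illegal
(6,2): flips 2 -> legal
(6,4): flips 1 -> legal
(6,5): no bracket -> illegal
(6,6): no bracket -> illegal
(6,7): no bracket -> illegal
(7,2): no bracket -> illegal
(7,4): no bracket -> illegal
B mobility = 8
-- W to move --
(0,4): no bracket -> illegal
(0,5): flips 3 -> legal
(0,6): flips 2 -> legal
(1,3): no bracket -> illegal
(1,4): flips 1 -> legal
(1,6): flips 1 -> legal
(1,7): flips 2 -> legal
(3,0): no bracket -> illegal
(3,1): flips 1 -> legal
(3,2): no bracket -> illegal
(3,6): flips 1 -> legal
(3,7): no bracket -> illegal
(4,0): flips 2 -> legal
(4,6): no bracket -> illegal
(5,0): no bracket -> illegal
(5,2): no bracket -> illegal
(6,0): flips 2 -> legal
(6,2): no bracket -> illegal
(7,0): no bracket -> illegal
(7,1): no bracket -> illegal
(7,2): no bracket -> illegal
W mobility = 9

Answer: B=8 W=9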